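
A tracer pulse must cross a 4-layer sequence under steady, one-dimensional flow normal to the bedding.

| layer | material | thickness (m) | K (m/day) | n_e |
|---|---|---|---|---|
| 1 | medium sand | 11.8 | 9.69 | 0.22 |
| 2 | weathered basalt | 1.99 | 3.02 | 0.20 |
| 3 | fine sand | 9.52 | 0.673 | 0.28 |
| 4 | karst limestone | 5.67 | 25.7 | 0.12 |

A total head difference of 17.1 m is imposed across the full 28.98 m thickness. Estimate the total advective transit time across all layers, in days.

With flow normal to the layers, continuity requires the same specific discharge q through every layer.
Σ(b_i/K_i) = 11.8/9.69 + 1.99/3.02 + 9.52/0.673 + 5.67/25.7 = 16.24 d.
q = Δh / Σ(b_i/K_i) = 17.1 / 16.24 = 1.053 m/day.
In each layer the seepage velocity is v_i = q/n_i, so the layer transit time is t_i = b_i·n_i / q:
  layer 1 (medium sand): t_1 = 11.8 × 0.22 / 1.053 = 2.466 d
  layer 2 (weathered basalt): t_2 = 1.99 × 0.20 / 1.053 = 0.3781 d
  layer 3 (fine sand): t_3 = 9.52 × 0.28 / 1.053 = 2.532 d
  layer 4 (karst limestone): t_4 = 5.67 × 0.12 / 1.053 = 0.6463 d
Total t = Σ t_i = 6.022 days.

6.02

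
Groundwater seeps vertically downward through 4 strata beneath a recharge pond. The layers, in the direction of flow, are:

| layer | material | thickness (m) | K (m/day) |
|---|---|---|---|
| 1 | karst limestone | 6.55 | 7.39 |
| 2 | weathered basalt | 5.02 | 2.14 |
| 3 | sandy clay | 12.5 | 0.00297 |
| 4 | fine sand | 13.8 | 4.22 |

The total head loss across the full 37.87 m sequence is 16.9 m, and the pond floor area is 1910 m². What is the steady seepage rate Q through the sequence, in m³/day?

Flow is perpendicular to layering, so the layers act in series and the equivalent K is the thickness-weighted harmonic mean.
Total thickness L = 6.55 + 5.02 + 12.5 + 13.8 = 37.87 m.
Σ(b_i/K_i) = 6.55/7.39 + 5.02/2.14 + 12.5/0.00297 + 13.8/4.22 = 4215 d.
K_eq = L / Σ(b_i/K_i) = 37.87 / 4215 = 0.008984 m/day.
Q = K_eq · A · (Δh/L) = 0.008984 × 1910 × (16.9/37.87) = 7.658 m³/day.

7.66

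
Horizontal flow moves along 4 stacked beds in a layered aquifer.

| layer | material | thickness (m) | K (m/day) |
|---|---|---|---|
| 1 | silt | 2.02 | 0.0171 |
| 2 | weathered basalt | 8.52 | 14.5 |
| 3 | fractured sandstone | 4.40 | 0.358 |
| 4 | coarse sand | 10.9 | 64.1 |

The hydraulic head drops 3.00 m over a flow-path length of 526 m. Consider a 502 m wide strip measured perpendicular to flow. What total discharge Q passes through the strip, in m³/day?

2360

Flow is parallel to layering, so each bed carries its own Darcy discharge and the transmissivities add.
Σ(K_i·b_i) = 0.0171×2.02 + 14.5×8.52 + 0.358×4.40 + 64.1×10.9 = 823.8 m²/day.
Hydraulic gradient i = Δh / L = 3.00 / 526 = 0.005703.
Q = Σ(K_i·b_i) · W · i = 823.8 × 502 × 0.005703 = 2359 m³/day.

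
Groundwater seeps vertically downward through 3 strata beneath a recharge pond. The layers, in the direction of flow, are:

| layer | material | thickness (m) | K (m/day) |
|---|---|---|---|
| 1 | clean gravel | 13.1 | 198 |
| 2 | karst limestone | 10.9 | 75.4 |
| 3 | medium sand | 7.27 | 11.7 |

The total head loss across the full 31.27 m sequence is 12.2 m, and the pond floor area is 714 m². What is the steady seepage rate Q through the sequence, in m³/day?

Flow is perpendicular to layering, so the layers act in series and the equivalent K is the thickness-weighted harmonic mean.
Total thickness L = 13.1 + 10.9 + 7.27 = 31.27 m.
Σ(b_i/K_i) = 13.1/198 + 10.9/75.4 + 7.27/11.7 = 0.8321 d.
K_eq = L / Σ(b_i/K_i) = 31.27 / 0.8321 = 37.58 m/day.
Q = K_eq · A · (Δh/L) = 37.58 × 714 × (12.2/31.27) = 10469 m³/day.

10500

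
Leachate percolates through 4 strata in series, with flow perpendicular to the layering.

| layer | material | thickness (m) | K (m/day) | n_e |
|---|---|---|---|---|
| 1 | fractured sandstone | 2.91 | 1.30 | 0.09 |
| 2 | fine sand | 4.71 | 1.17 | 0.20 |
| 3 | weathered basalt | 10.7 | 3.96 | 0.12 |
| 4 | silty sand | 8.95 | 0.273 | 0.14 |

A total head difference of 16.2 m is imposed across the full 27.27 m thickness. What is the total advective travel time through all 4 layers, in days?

9.64

With flow normal to the layers, continuity requires the same specific discharge q through every layer.
Σ(b_i/K_i) = 2.91/1.30 + 4.71/1.17 + 10.7/3.96 + 8.95/0.273 = 41.75 d.
q = Δh / Σ(b_i/K_i) = 16.2 / 41.75 = 0.3880 m/day.
In each layer the seepage velocity is v_i = q/n_i, so the layer transit time is t_i = b_i·n_i / q:
  layer 1 (fractured sandstone): t_1 = 2.91 × 0.09 / 0.3880 = 0.6750 d
  layer 2 (fine sand): t_2 = 4.71 × 0.20 / 0.3880 = 2.428 d
  layer 3 (weathered basalt): t_3 = 10.7 × 0.12 / 0.3880 = 3.309 d
  layer 4 (silty sand): t_4 = 8.95 × 0.14 / 0.3880 = 3.229 d
Total t = Σ t_i = 9.641 days.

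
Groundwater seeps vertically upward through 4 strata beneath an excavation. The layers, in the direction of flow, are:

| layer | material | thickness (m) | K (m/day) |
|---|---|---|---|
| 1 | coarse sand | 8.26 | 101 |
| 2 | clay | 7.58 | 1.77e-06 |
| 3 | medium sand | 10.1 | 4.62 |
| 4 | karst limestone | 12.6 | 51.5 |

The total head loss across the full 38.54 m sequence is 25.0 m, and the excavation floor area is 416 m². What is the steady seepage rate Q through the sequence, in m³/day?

0.00243

Flow is perpendicular to layering, so the layers act in series and the equivalent K is the thickness-weighted harmonic mean.
Total thickness L = 8.26 + 7.58 + 10.1 + 12.6 = 38.54 m.
Σ(b_i/K_i) = 8.26/101 + 7.58/1.77e-06 + 10.1/4.62 + 12.6/51.5 = 4.282e+06 d.
K_eq = L / Σ(b_i/K_i) = 38.54 / 4.282e+06 = 8.999e-06 m/day.
Q = K_eq · A · (Δh/L) = 8.999e-06 × 416 × (25.0/38.54) = 0.002428 m³/day.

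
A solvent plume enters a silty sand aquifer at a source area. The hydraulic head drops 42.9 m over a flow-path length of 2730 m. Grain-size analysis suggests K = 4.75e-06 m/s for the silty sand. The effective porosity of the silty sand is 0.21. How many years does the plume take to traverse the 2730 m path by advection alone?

243

Convert K: 4.75e-06 m/s × 86400 = 0.4104 m/day.
Hydraulic gradient i = Δh / L = 42.9 / 2730 = 0.01571.
Darcy flux q = K · i = 0.4104 × 0.01571 = 0.006449 m/day.
Seepage velocity v = q / n_e = 0.006449 / 0.21 = 0.03071 m/day.
Travel time t = L / v = 2730 / 0.03071 = 88896 days = 243.4 years.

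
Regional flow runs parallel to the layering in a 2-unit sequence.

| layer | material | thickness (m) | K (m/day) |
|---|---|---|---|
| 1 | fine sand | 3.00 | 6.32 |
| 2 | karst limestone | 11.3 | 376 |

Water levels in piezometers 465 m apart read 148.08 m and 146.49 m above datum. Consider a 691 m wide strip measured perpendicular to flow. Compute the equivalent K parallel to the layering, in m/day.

Flow is parallel to layering, so each bed carries its own Darcy discharge and the transmissivities add.
Σ(K_i·b_i) = 6.32×3.00 + 376×11.3 = 4268 m²/day.
Total thickness b = 14.30 m, so K_eq = Σ(K_i·b_i)/b = 298.4 m/day.

298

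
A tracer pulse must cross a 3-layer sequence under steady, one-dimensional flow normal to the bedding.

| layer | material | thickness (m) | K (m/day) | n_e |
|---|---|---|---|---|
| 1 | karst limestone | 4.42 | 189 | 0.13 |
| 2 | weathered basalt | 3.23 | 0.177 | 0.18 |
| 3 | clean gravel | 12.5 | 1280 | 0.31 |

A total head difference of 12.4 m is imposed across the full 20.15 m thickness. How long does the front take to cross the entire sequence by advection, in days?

7.42

With flow normal to the layers, continuity requires the same specific discharge q through every layer.
Σ(b_i/K_i) = 4.42/189 + 3.23/0.177 + 12.5/1280 = 18.28 d.
q = Δh / Σ(b_i/K_i) = 12.4 / 18.28 = 0.6783 m/day.
In each layer the seepage velocity is v_i = q/n_i, so the layer transit time is t_i = b_i·n_i / q:
  layer 1 (karst limestone): t_1 = 4.42 × 0.13 / 0.6783 = 0.8472 d
  layer 2 (weathered basalt): t_2 = 3.23 × 0.18 / 0.6783 = 0.8572 d
  layer 3 (clean gravel): t_3 = 12.5 × 0.31 / 0.6783 = 5.713 d
Total t = Σ t_i = 7.417 days.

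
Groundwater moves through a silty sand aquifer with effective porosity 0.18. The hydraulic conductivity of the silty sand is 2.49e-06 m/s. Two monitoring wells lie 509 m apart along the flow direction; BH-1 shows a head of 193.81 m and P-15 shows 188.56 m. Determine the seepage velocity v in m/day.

Convert K: 2.49e-06 m/s × 86400 = 0.2151 m/day.
Hydraulic gradient i = (193.81 − 188.56) / 509 = 5.25 / 509 = 0.01031.
Darcy flux q = K · i = 0.2151 × 0.01031 = 0.002219 m/day.
Seepage velocity v = q / n_e = 0.002219 / 0.18 = 0.01233 m/day.

0.0123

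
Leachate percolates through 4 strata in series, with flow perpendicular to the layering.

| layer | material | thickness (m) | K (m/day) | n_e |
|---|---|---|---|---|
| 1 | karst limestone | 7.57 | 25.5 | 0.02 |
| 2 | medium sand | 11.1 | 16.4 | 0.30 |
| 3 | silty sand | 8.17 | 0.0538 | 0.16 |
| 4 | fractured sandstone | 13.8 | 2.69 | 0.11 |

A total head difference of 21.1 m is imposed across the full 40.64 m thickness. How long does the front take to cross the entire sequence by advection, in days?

47.2

With flow normal to the layers, continuity requires the same specific discharge q through every layer.
Σ(b_i/K_i) = 7.57/25.5 + 11.1/16.4 + 8.17/0.0538 + 13.8/2.69 = 158.0 d.
q = Δh / Σ(b_i/K_i) = 21.1 / 158.0 = 0.1336 m/day.
In each layer the seepage velocity is v_i = q/n_i, so the layer transit time is t_i = b_i·n_i / q:
  layer 1 (karst limestone): t_1 = 7.57 × 0.02 / 0.1336 = 1.133 d
  layer 2 (medium sand): t_2 = 11.1 × 0.30 / 0.1336 = 24.93 d
  layer 3 (silty sand): t_3 = 8.17 × 0.16 / 0.1336 = 9.786 d
  layer 4 (fractured sandstone): t_4 = 13.8 × 0.11 / 0.1336 = 11.36 d
Total t = Σ t_i = 47.21 days.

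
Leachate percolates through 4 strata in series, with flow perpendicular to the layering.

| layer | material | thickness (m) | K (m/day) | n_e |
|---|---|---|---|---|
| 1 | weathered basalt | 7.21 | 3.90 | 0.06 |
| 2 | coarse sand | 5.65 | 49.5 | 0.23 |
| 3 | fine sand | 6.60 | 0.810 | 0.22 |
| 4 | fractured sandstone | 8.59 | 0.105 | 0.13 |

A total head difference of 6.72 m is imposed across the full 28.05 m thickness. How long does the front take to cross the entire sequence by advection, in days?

58.8

With flow normal to the layers, continuity requires the same specific discharge q through every layer.
Σ(b_i/K_i) = 7.21/3.90 + 5.65/49.5 + 6.60/0.810 + 8.59/0.105 = 91.92 d.
q = Δh / Σ(b_i/K_i) = 6.72 / 91.92 = 0.07311 m/day.
In each layer the seepage velocity is v_i = q/n_i, so the layer transit time is t_i = b_i·n_i / q:
  layer 1 (weathered basalt): t_1 = 7.21 × 0.06 / 0.07311 = 5.917 d
  layer 2 (coarse sand): t_2 = 5.65 × 0.23 / 0.07311 = 17.78 d
  layer 3 (fine sand): t_3 = 6.60 × 0.22 / 0.07311 = 19.86 d
  layer 4 (fractured sandstone): t_4 = 8.59 × 0.13 / 0.07311 = 15.27 d
Total t = Σ t_i = 58.83 days.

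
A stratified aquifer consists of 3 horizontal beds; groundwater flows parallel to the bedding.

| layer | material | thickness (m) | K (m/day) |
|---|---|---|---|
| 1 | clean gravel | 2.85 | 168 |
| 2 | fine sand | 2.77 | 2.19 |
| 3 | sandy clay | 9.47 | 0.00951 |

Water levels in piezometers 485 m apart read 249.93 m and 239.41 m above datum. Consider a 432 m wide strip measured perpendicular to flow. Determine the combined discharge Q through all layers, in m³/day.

Flow is parallel to layering, so each bed carries its own Darcy discharge and the transmissivities add.
Σ(K_i·b_i) = 168×2.85 + 2.19×2.77 + 0.00951×9.47 = 485.0 m²/day.
Hydraulic gradient i = (249.93 − 239.41) / 485 = 10.52 / 485 = 0.02169.
Q = Σ(K_i·b_i) · W · i = 485.0 × 432 × 0.02169 = 4544 m³/day.

4540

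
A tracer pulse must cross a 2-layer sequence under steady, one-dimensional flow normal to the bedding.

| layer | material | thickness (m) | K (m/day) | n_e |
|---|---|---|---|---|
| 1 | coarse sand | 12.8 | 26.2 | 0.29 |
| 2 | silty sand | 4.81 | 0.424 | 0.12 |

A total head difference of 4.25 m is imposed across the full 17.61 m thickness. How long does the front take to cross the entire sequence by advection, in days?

11.9

With flow normal to the layers, continuity requires the same specific discharge q through every layer.
Σ(b_i/K_i) = 12.8/26.2 + 4.81/0.424 = 11.83 d.
q = Δh / Σ(b_i/K_i) = 4.25 / 11.83 = 0.3592 m/day.
In each layer the seepage velocity is v_i = q/n_i, so the layer transit time is t_i = b_i·n_i / q:
  layer 1 (coarse sand): t_1 = 12.8 × 0.29 / 0.3592 = 10.33 d
  layer 2 (silty sand): t_2 = 4.81 × 0.12 / 0.3592 = 1.607 d
Total t = Σ t_i = 11.94 days.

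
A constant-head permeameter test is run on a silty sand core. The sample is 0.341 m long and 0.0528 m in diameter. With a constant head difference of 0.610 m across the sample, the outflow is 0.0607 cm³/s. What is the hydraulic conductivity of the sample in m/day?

1.34

Cross-sectional area A = π·(d/2)² = π × (0.0528/2)² = 0.002190 m².
Convert discharge: 0.0607 cm³/s = 6.070e-08 m³/s.
Darcy's law rearranged: K = Q·L / (A·Δh) = 6.070e-08 × 0.341 / (0.002190 × 0.610) = 1.550e-05 m/s = 1.339 m/day.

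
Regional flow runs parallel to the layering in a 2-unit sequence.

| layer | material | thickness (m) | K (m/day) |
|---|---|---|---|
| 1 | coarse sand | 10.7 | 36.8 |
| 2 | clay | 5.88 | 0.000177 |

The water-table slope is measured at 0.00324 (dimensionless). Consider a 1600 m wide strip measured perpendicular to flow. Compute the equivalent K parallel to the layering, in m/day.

23.7

Flow is parallel to layering, so each bed carries its own Darcy discharge and the transmissivities add.
Σ(K_i·b_i) = 36.8×10.7 + 0.000177×5.88 = 393.8 m²/day.
Total thickness b = 16.58 m, so K_eq = Σ(K_i·b_i)/b = 23.75 m/day.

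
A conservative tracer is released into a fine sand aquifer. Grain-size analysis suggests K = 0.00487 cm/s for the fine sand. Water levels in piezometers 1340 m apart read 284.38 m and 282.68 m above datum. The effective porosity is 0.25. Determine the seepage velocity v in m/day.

0.0214

Convert K: 0.00487 cm/s × 864 = 4.208 m/day.
Hydraulic gradient i = (284.38 − 282.68) / 1340 = 1.7 / 1340 = 0.001269.
Darcy flux q = K · i = 4.208 × 0.001269 = 0.005338 m/day.
Seepage velocity v = q / n_e = 0.005338 / 0.25 = 0.02135 m/day.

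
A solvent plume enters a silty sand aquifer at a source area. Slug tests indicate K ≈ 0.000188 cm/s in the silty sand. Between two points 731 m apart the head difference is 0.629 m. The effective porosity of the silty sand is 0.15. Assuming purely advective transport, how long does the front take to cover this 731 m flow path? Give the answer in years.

2150

Convert K: 0.000188 cm/s × 864 = 0.1624 m/day.
Hydraulic gradient i = Δh / L = 0.629 / 731 = 0.0008605.
Darcy flux q = K · i = 0.1624 × 0.0008605 = 0.0001398 m/day.
Seepage velocity v = q / n_e = 0.0001398 / 0.15 = 0.0009318 m/day.
Travel time t = L / v = 731 / 0.0009318 = 7.845e+05 days = 2148 years.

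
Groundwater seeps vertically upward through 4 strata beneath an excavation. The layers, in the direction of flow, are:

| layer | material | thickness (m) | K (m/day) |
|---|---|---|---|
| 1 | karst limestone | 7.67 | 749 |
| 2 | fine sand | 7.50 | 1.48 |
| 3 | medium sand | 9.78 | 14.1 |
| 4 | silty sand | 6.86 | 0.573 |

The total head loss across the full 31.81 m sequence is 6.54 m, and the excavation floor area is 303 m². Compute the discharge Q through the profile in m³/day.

Flow is perpendicular to layering, so the layers act in series and the equivalent K is the thickness-weighted harmonic mean.
Total thickness L = 7.67 + 7.50 + 9.78 + 6.86 = 31.81 m.
Σ(b_i/K_i) = 7.67/749 + 7.50/1.48 + 9.78/14.1 + 6.86/0.573 = 17.74 d.
K_eq = L / Σ(b_i/K_i) = 31.81 / 17.74 = 1.793 m/day.
Q = K_eq · A · (Δh/L) = 1.793 × 303 × (6.54/31.81) = 111.7 m³/day.

112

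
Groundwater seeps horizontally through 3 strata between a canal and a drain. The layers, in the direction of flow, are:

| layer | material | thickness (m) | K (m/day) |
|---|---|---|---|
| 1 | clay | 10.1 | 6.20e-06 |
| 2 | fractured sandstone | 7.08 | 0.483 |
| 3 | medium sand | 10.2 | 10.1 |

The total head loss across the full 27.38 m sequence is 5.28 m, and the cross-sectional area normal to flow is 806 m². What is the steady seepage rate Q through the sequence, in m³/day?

Flow is perpendicular to layering, so the layers act in series and the equivalent K is the thickness-weighted harmonic mean.
Total thickness L = 10.1 + 7.08 + 10.2 = 27.38 m.
Σ(b_i/K_i) = 10.1/6.20e-06 + 7.08/0.483 + 10.2/10.1 = 1.629e+06 d.
K_eq = L / Σ(b_i/K_i) = 27.38 / 1.629e+06 = 1.681e-05 m/day.
Q = K_eq · A · (Δh/L) = 1.681e-05 × 806 × (5.28/27.38) = 0.002612 m³/day.

0.00261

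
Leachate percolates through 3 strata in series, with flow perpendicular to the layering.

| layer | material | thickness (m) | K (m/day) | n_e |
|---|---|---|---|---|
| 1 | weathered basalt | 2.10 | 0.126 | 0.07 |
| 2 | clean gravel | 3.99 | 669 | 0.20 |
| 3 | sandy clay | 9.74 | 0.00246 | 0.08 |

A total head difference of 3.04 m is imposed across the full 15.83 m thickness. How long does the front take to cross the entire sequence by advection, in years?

6.17

With flow normal to the layers, continuity requires the same specific discharge q through every layer.
Σ(b_i/K_i) = 2.10/0.126 + 3.99/669 + 9.74/0.00246 = 3976 d.
q = Δh / Σ(b_i/K_i) = 3.04 / 3976 = 0.0007646 m/day.
In each layer the seepage velocity is v_i = q/n_i, so the layer transit time is t_i = b_i·n_i / q:
  layer 1 (weathered basalt): t_1 = 2.10 × 0.07 / 0.0007646 = 192.3 d
  layer 2 (clean gravel): t_2 = 3.99 × 0.20 / 0.0007646 = 1044 d
  layer 3 (sandy clay): t_3 = 9.74 × 0.08 / 0.0007646 = 1019 d
Total t = Σ t_i = 2255 days = 6.174 years.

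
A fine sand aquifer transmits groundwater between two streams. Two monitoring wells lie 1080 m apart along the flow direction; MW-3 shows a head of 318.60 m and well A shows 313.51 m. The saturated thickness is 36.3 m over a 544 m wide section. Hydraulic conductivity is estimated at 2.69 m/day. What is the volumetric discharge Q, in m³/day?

Cross-sectional area A = 544 × 36.3 = 19747 m².
Hydraulic gradient i = (318.60 − 313.51) / 1080 = 5.09 / 1080 = 0.004713.
Darcy's law: Q = K · A · i = 2.690 × 19747 × 0.004713 = 250.4 m³/day.

250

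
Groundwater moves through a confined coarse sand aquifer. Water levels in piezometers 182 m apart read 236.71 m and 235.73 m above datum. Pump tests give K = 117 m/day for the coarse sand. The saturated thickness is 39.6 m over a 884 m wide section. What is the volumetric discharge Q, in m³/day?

Cross-sectional area A = 884 × 39.6 = 35006 m².
Hydraulic gradient i = (236.71 − 235.73) / 182 = 0.98 / 182 = 0.005385.
Darcy's law: Q = K · A · i = 117.0 × 35006 × 0.005385 = 22054 m³/day.

22100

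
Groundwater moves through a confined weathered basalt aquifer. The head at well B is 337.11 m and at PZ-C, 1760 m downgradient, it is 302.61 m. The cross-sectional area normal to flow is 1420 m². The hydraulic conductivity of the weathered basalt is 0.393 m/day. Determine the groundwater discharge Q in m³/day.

Hydraulic gradient i = (337.11 − 302.61) / 1760 = 34.5 / 1760 = 0.01960.
Darcy's law: Q = K · A · i = 0.3930 × 1420 × 0.01960 = 10.94 m³/day.

10.9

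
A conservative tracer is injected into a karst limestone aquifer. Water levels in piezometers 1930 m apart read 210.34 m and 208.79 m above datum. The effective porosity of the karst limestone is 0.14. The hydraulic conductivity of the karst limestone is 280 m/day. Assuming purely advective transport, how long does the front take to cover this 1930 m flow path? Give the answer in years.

Hydraulic gradient i = (210.34 − 208.79) / 1930 = 1.55 / 1930 = 0.0008031.
Darcy flux q = K · i = 280.0 × 0.0008031 = 0.2249 m/day.
Seepage velocity v = q / n_e = 0.2249 / 0.14 = 1.606 m/day.
Travel time t = L / v = 1930 / 1.606 = 1202 days = 3.290 years.

3.29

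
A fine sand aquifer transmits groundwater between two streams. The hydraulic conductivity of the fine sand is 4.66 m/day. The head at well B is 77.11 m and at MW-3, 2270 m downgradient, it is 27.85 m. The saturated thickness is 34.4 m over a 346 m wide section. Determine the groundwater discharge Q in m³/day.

Cross-sectional area A = 346 × 34.4 = 11902 m².
Hydraulic gradient i = (77.11 − 27.85) / 2270 = 49.26 / 2270 = 0.02170.
Darcy's law: Q = K · A · i = 4.660 × 11902 × 0.02170 = 1204 m³/day.

1200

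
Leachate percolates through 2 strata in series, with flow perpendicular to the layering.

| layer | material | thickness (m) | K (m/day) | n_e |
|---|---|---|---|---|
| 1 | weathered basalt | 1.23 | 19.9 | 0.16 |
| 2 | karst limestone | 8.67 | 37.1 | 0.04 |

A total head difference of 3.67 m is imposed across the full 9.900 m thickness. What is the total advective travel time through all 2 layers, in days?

0.0438

With flow normal to the layers, continuity requires the same specific discharge q through every layer.
Σ(b_i/K_i) = 1.23/19.9 + 8.67/37.1 = 0.2955 d.
q = Δh / Σ(b_i/K_i) = 3.67 / 0.2955 = 12.42 m/day.
In each layer the seepage velocity is v_i = q/n_i, so the layer transit time is t_i = b_i·n_i / q:
  layer 1 (weathered basalt): t_1 = 1.23 × 0.16 / 12.42 = 0.01585 d
  layer 2 (karst limestone): t_2 = 8.67 × 0.04 / 12.42 = 0.02792 d
Total t = Σ t_i = 0.04377 days.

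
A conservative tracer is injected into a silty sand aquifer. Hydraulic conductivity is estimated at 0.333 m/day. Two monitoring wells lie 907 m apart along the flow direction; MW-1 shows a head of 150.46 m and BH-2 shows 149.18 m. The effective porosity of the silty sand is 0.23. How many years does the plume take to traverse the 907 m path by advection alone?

Hydraulic gradient i = (150.46 − 149.18) / 907 = 1.28 / 907 = 0.001411.
Darcy flux q = K · i = 0.3330 × 0.001411 = 0.0004699 m/day.
Seepage velocity v = q / n_e = 0.0004699 / 0.23 = 0.002043 m/day.
Travel time t = L / v = 907 / 0.002043 = 4.439e+05 days = 1215 years.

1220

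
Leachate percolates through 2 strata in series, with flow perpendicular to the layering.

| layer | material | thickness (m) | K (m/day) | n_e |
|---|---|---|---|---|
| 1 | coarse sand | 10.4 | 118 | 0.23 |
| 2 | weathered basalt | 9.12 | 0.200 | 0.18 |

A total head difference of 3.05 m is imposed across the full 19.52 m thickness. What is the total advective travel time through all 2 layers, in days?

With flow normal to the layers, continuity requires the same specific discharge q through every layer.
Σ(b_i/K_i) = 10.4/118 + 9.12/0.200 = 45.69 d.
q = Δh / Σ(b_i/K_i) = 3.05 / 45.69 = 0.06676 m/day.
In each layer the seepage velocity is v_i = q/n_i, so the layer transit time is t_i = b_i·n_i / q:
  layer 1 (coarse sand): t_1 = 10.4 × 0.23 / 0.06676 = 35.83 d
  layer 2 (weathered basalt): t_2 = 9.12 × 0.18 / 0.06676 = 24.59 d
Total t = Σ t_i = 60.42 days.

60.4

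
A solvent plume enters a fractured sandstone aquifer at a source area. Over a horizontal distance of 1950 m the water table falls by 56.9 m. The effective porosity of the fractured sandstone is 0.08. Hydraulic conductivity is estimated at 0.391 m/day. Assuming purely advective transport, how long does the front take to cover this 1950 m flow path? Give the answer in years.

37.4

Hydraulic gradient i = Δh / L = 56.9 / 1950 = 0.02918.
Darcy flux q = K · i = 0.3910 × 0.02918 = 0.01141 m/day.
Seepage velocity v = q / n_e = 0.01141 / 0.08 = 0.1426 m/day.
Travel time t = L / v = 1950 / 0.1426 = 13673 days = 37.44 years.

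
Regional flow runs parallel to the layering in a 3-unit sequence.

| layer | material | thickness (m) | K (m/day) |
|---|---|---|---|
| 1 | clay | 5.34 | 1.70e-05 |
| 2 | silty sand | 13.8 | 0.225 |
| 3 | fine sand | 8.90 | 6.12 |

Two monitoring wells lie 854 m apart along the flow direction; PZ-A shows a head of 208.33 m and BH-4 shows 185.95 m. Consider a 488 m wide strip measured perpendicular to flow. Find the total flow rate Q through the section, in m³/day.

Flow is parallel to layering, so each bed carries its own Darcy discharge and the transmissivities add.
Σ(K_i·b_i) = 1.70e-05×5.34 + 0.225×13.8 + 6.12×8.90 = 57.57 m²/day.
Hydraulic gradient i = (208.33 − 185.95) / 854 = 22.38 / 854 = 0.02621.
Q = Σ(K_i·b_i) · W · i = 57.57 × 488 × 0.02621 = 736.3 m³/day.

736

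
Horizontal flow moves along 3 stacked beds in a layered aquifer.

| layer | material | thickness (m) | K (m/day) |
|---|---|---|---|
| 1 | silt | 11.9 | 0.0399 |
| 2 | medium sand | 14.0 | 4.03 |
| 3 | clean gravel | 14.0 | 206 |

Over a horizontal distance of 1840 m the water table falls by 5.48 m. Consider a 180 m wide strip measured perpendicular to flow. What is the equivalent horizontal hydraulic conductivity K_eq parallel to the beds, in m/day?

Flow is parallel to layering, so each bed carries its own Darcy discharge and the transmissivities add.
Σ(K_i·b_i) = 0.0399×11.9 + 4.03×14.0 + 206×14.0 = 2941 m²/day.
Total thickness b = 39.90 m, so K_eq = Σ(K_i·b_i)/b = 73.71 m/day.

73.7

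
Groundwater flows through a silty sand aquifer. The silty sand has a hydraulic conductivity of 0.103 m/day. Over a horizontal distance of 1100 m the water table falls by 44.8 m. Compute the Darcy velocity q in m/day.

Hydraulic gradient i = Δh / L = 44.8 / 1100 = 0.04073.
Specific discharge q = K · i = 0.1030 × 0.04073 = 0.004195 m/day.

0.00419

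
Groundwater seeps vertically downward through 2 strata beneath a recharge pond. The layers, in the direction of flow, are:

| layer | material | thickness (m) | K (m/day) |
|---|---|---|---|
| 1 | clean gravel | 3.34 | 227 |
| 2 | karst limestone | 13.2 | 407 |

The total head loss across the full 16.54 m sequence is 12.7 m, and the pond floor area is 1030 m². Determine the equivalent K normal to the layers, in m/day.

Flow is perpendicular to layering, so the layers act in series and the equivalent K is the thickness-weighted harmonic mean.
Total thickness L = 3.34 + 13.2 = 16.54 m.
Σ(b_i/K_i) = 3.34/227 + 13.2/407 = 0.04715 d.
K_eq = L / Σ(b_i/K_i) = 16.54 / 0.04715 = 350.8 m/day.

351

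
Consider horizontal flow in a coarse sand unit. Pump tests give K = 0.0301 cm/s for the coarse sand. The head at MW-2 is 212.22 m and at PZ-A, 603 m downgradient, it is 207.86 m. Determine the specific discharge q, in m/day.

Convert K: 0.0301 cm/s × 864 = 26.01 m/day.
Hydraulic gradient i = (212.22 − 207.86) / 603 = 4.36 / 603 = 0.007231.
Specific discharge q = K · i = 26.01 × 0.007231 = 0.1880 m/day.

0.188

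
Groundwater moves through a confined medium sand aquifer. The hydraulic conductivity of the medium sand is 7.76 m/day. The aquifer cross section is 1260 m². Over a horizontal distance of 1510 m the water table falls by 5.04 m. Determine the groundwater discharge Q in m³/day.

32.6

Hydraulic gradient i = Δh / L = 5.04 / 1510 = 0.003338.
Darcy's law: Q = K · A · i = 7.760 × 1260 × 0.003338 = 32.64 m³/day.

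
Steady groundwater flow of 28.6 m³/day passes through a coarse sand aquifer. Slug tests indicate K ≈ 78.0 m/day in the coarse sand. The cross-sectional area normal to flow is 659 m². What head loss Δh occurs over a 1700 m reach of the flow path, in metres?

0.946

From Q = K·A·i, i = Q / (K·A) = 28.6 / (78.00 × 659.0) = 0.0005564.
Head loss Δh = i · L = 0.0005564 × 1700 = 0.9459 m.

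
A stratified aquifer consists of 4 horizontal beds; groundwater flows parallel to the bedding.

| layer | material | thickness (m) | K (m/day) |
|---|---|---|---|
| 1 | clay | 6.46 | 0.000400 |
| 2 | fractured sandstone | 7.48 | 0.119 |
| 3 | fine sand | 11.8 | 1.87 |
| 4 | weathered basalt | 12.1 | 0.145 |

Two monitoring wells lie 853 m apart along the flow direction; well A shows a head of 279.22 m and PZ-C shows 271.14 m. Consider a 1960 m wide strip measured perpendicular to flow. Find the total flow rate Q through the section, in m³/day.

459

Flow is parallel to layering, so each bed carries its own Darcy discharge and the transmissivities add.
Σ(K_i·b_i) = 0.000400×6.46 + 0.119×7.48 + 1.87×11.8 + 0.145×12.1 = 24.71 m²/day.
Hydraulic gradient i = (279.22 − 271.14) / 853 = 8.08 / 853 = 0.009472.
Q = Σ(K_i·b_i) · W · i = 24.71 × 1960 × 0.009472 = 458.8 m³/day.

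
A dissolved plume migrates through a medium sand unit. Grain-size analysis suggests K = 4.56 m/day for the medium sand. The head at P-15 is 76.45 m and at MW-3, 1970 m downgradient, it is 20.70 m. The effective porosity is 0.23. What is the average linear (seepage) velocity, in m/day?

Hydraulic gradient i = (76.45 − 20.70) / 1970 = 55.75 / 1970 = 0.02830.
Darcy flux q = K · i = 4.560 × 0.02830 = 0.1290 m/day.
Seepage velocity v = q / n_e = 0.1290 / 0.23 = 0.5611 m/day.

0.561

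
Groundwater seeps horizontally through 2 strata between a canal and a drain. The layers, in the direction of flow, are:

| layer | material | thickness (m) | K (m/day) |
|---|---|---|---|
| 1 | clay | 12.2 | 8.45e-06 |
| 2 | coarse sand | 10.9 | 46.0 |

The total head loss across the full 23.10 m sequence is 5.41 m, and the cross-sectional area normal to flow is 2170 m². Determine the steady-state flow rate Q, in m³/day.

0.00813

Flow is perpendicular to layering, so the layers act in series and the equivalent K is the thickness-weighted harmonic mean.
Total thickness L = 12.2 + 10.9 = 23.10 m.
Σ(b_i/K_i) = 12.2/8.45e-06 + 10.9/46.0 = 1.444e+06 d.
K_eq = L / Σ(b_i/K_i) = 23.10 / 1.444e+06 = 1.600e-05 m/day.
Q = K_eq · A · (Δh/L) = 1.600e-05 × 2170 × (5.41/23.10) = 0.008131 m³/day.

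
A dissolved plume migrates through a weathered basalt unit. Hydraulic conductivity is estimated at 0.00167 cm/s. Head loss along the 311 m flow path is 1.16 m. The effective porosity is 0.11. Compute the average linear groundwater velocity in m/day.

Convert K: 0.00167 cm/s × 864 = 1.443 m/day.
Hydraulic gradient i = Δh / L = 1.16 / 311 = 0.003730.
Darcy flux q = K · i = 1.443 × 0.003730 = 0.005382 m/day.
Seepage velocity v = q / n_e = 0.005382 / 0.11 = 0.04893 m/day.

0.0489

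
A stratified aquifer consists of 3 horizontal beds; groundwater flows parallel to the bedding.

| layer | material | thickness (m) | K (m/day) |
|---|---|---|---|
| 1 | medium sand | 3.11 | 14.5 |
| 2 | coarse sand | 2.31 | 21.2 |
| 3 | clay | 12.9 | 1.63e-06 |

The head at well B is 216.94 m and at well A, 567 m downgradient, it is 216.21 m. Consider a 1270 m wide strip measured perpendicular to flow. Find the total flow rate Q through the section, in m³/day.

154

Flow is parallel to layering, so each bed carries its own Darcy discharge and the transmissivities add.
Σ(K_i·b_i) = 14.5×3.11 + 21.2×2.31 + 1.63e-06×12.9 = 94.07 m²/day.
Hydraulic gradient i = (216.94 − 216.21) / 567 = 0.73 / 567 = 0.001287.
Q = Σ(K_i·b_i) · W · i = 94.07 × 1270 × 0.001287 = 153.8 m³/day.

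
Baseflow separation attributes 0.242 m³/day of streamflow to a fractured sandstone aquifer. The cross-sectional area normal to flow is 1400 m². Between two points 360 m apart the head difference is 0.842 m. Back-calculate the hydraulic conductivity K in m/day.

0.0739

Hydraulic gradient i = Δh / L = 0.842 / 360 = 0.002339.
From Q = K·A·i, K = Q / (A·i) = 0.242 / (1400 × 0.002339) = 0.07391 m/day.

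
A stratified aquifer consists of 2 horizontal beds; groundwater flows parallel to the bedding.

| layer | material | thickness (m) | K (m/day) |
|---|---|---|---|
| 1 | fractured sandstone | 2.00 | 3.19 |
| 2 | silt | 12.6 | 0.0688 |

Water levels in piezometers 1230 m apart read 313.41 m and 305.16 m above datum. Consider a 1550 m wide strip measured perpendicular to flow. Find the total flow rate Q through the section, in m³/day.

75.3

Flow is parallel to layering, so each bed carries its own Darcy discharge and the transmissivities add.
Σ(K_i·b_i) = 3.19×2.00 + 0.0688×12.6 = 7.247 m²/day.
Hydraulic gradient i = (313.41 − 305.16) / 1230 = 8.25 / 1230 = 0.006707.
Q = Σ(K_i·b_i) · W · i = 7.247 × 1550 × 0.006707 = 75.34 m³/day.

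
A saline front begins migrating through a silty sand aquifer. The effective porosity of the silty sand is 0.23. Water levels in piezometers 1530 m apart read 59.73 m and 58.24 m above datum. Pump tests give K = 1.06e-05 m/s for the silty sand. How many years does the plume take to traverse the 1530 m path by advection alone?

Convert K: 1.06e-05 m/s × 86400 = 0.9158 m/day.
Hydraulic gradient i = (59.73 − 58.24) / 1530 = 1.49 / 1530 = 0.0009739.
Darcy flux q = K · i = 0.9158 × 0.0009739 = 0.0008919 m/day.
Seepage velocity v = q / n_e = 0.0008919 / 0.23 = 0.003878 m/day.
Travel time t = L / v = 1530 / 0.003878 = 3.946e+05 days = 1080 years.

1080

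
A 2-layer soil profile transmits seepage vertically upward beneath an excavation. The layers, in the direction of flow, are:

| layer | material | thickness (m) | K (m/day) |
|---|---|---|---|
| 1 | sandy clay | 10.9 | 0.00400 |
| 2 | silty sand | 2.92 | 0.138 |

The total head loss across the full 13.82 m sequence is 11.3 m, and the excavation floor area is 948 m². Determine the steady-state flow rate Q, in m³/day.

Flow is perpendicular to layering, so the layers act in series and the equivalent K is the thickness-weighted harmonic mean.
Total thickness L = 10.9 + 2.92 = 13.82 m.
Σ(b_i/K_i) = 10.9/0.00400 + 2.92/0.138 = 2746 d.
K_eq = L / Σ(b_i/K_i) = 13.82 / 2746 = 0.005032 m/day.
Q = K_eq · A · (Δh/L) = 0.005032 × 948 × (11.3/13.82) = 3.901 m³/day.

3.90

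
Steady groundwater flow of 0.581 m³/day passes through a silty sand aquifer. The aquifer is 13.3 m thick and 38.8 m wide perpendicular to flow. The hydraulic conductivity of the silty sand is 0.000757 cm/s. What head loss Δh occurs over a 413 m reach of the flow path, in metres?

0.711

Convert K: 0.000757 cm/s × 864 = 0.6540 m/day.
Cross-sectional area A = 38.8 × 13.3 = 516.0 m².
From Q = K·A·i, i = Q / (K·A) = 0.581 / (0.6540 × 516.0) = 0.001721.
Head loss Δh = i · L = 0.001721 × 413 = 0.7109 m.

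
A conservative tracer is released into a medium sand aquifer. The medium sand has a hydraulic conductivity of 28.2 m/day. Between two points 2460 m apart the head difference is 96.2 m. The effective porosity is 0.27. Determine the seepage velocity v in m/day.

4.08

Hydraulic gradient i = Δh / L = 96.2 / 2460 = 0.03911.
Darcy flux q = K · i = 28.20 × 0.03911 = 1.103 m/day.
Seepage velocity v = q / n_e = 1.103 / 0.27 = 4.084 m/day.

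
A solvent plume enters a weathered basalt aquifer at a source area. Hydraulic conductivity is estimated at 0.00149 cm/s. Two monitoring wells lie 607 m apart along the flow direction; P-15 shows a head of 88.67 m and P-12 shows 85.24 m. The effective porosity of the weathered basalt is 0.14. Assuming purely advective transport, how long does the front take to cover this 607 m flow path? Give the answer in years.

Convert K: 0.00149 cm/s × 864 = 1.287 m/day.
Hydraulic gradient i = (88.67 − 85.24) / 607 = 3.43 / 607 = 0.005651.
Darcy flux q = K · i = 1.287 × 0.005651 = 0.007275 m/day.
Seepage velocity v = q / n_e = 0.007275 / 0.14 = 0.05196 m/day.
Travel time t = L / v = 607 / 0.05196 = 11682 days = 31.98 years.

32.0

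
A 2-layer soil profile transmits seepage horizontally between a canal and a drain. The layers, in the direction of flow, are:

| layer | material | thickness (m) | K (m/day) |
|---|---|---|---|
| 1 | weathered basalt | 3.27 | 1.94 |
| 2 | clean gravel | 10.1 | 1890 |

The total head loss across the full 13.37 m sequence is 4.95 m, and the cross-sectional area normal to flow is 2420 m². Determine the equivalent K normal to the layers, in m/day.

Flow is perpendicular to layering, so the layers act in series and the equivalent K is the thickness-weighted harmonic mean.
Total thickness L = 3.27 + 10.1 = 13.37 m.
Σ(b_i/K_i) = 3.27/1.94 + 10.1/1890 = 1.691 d.
K_eq = L / Σ(b_i/K_i) = 13.37 / 1.691 = 7.907 m/day.

7.91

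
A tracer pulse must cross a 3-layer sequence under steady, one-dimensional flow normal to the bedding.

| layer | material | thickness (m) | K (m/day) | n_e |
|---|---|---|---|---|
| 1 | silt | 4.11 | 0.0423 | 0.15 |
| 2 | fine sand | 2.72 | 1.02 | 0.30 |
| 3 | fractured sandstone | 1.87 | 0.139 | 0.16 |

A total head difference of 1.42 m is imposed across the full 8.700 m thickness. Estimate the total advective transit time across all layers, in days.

138

With flow normal to the layers, continuity requires the same specific discharge q through every layer.
Σ(b_i/K_i) = 4.11/0.0423 + 2.72/1.02 + 1.87/0.139 = 113.3 d.
q = Δh / Σ(b_i/K_i) = 1.42 / 113.3 = 0.01253 m/day.
In each layer the seepage velocity is v_i = q/n_i, so the layer transit time is t_i = b_i·n_i / q:
  layer 1 (silt): t_1 = 4.11 × 0.15 / 0.01253 = 49.18 d
  layer 2 (fine sand): t_2 = 2.72 × 0.30 / 0.01253 = 65.10 d
  layer 3 (fractured sandstone): t_3 = 1.87 × 0.16 / 0.01253 = 23.87 d
Total t = Σ t_i = 138.1 days.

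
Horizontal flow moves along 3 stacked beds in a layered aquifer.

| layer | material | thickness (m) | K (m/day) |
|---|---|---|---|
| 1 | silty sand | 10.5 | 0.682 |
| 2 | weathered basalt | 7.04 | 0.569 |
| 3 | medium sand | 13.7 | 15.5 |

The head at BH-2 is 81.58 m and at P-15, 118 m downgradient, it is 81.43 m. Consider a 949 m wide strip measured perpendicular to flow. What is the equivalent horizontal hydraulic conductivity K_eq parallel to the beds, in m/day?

Flow is parallel to layering, so each bed carries its own Darcy discharge and the transmissivities add.
Σ(K_i·b_i) = 0.682×10.5 + 0.569×7.04 + 15.5×13.7 = 223.5 m²/day.
Total thickness b = 31.24 m, so K_eq = Σ(K_i·b_i)/b = 7.155 m/day.

7.15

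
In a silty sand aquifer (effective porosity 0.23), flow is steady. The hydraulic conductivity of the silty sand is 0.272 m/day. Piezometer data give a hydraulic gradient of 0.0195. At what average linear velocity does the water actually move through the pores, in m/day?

0.0231

Hydraulic gradient i = 0.0195.
Darcy flux q = K · i = 0.2720 × 0.01950 = 0.005304 m/day.
Seepage velocity v = q / n_e = 0.005304 / 0.23 = 0.02306 m/day.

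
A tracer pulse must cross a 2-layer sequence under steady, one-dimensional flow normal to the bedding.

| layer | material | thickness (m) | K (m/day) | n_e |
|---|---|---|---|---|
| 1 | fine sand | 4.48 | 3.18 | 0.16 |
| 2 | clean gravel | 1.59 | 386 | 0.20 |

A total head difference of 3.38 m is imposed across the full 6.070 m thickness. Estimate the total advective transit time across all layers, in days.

With flow normal to the layers, continuity requires the same specific discharge q through every layer.
Σ(b_i/K_i) = 4.48/3.18 + 1.59/386 = 1.413 d.
q = Δh / Σ(b_i/K_i) = 3.38 / 1.413 = 2.392 m/day.
In each layer the seepage velocity is v_i = q/n_i, so the layer transit time is t_i = b_i·n_i / q:
  layer 1 (fine sand): t_1 = 4.48 × 0.16 / 2.392 = 0.2996 d
  layer 2 (clean gravel): t_2 = 1.59 × 0.20 / 2.392 = 0.1329 d
Total t = Σ t_i = 0.4326 days.

0.433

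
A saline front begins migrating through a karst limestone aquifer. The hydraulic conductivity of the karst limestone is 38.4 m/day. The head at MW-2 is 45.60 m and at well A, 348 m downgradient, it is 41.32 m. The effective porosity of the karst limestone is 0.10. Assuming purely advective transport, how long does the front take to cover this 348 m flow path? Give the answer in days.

73.7

Hydraulic gradient i = (45.60 − 41.32) / 348 = 4.28 / 348 = 0.01230.
Darcy flux q = K · i = 38.40 × 0.01230 = 0.4723 m/day.
Seepage velocity v = q / n_e = 0.4723 / 0.10 = 4.723 m/day.
Travel time t = L / v = 348 / 4.723 = 73.69 days.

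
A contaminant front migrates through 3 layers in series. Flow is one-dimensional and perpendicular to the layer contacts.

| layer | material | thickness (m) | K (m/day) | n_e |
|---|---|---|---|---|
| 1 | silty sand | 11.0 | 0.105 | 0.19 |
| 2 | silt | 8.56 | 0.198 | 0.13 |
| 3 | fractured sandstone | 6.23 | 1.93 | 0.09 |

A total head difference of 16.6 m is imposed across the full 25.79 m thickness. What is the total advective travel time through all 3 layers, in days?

34.3

With flow normal to the layers, continuity requires the same specific discharge q through every layer.
Σ(b_i/K_i) = 11.0/0.105 + 8.56/0.198 + 6.23/1.93 = 151.2 d.
q = Δh / Σ(b_i/K_i) = 16.6 / 151.2 = 0.1098 m/day.
In each layer the seepage velocity is v_i = q/n_i, so the layer transit time is t_i = b_i·n_i / q:
  layer 1 (silty sand): t_1 = 11.0 × 0.19 / 0.1098 = 19.04 d
  layer 2 (silt): t_2 = 8.56 × 0.13 / 0.1098 = 10.14 d
  layer 3 (fractured sandstone): t_3 = 6.23 × 0.09 / 0.1098 = 5.108 d
Total t = Σ t_i = 34.28 days.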